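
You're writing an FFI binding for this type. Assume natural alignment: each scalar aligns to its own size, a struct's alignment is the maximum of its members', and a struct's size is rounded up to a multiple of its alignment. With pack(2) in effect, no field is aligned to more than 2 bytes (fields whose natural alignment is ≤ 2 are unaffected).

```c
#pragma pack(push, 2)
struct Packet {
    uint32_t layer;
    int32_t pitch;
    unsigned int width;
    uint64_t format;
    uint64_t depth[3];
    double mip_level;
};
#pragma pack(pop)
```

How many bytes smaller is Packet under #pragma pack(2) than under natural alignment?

natural layout:
  0..4  layer  (4B, 4-aligned)
  4..8  pitch  (4B, 4-aligned)
  8..12  width  (4B, 4-aligned)
  12..16  -- padding (4B)
  16..24  format  (8B, 8-aligned)
  24..48  depth  (24B, 8-aligned)
  48..56  mip_level  (8B, 8-aligned)
  sizeof = 56, alignof = 8
packed(2) layout:
  0..4  layer  (4B, 2-aligned)
  4..8  pitch  (4B, 2-aligned)
  8..12  width  (4B, 2-aligned)
  12..20  format  (8B, 2-aligned)
  20..44  depth  (24B, 2-aligned)
  44..52  mip_level  (8B, 2-aligned)
  sizeof = 52, alignof = 2
56 − 52 = 4

4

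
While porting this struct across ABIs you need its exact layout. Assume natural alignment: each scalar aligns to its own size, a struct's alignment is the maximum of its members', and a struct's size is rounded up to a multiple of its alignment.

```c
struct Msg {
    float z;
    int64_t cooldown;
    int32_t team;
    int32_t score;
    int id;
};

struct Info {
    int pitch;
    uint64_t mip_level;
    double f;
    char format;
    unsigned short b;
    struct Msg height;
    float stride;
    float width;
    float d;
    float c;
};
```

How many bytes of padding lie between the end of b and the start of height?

4

Msg: z at 0 (size 4, align 4) → ends 4; pad 4 to align 8 for cooldown; cooldown at 8 (size 8, align 8) → ends 16; team at 16 (size 4, align 4) → ends 20; score at 20 (size 4, align 4) → ends 24; id at 24 (size 4, align 4) → ends 28; tail pad 4 to reach multiple of 8; total 32 bytes, alignment 8
pitch at 0 (size 4, align 4) → ends 4
pad 4 to align 8 for mip_level
mip_level at 8 (size 8, align 8) → ends 16
f at 16 (size 8, align 8) → ends 24
format at 24 (size 1, align 1) → ends 25
pad 1 to align 2 for b
b at 26 (size 2, align 2) → ends 28
pad 4 to align 8 for height
height at 32 (size 32, align 8) → ends 64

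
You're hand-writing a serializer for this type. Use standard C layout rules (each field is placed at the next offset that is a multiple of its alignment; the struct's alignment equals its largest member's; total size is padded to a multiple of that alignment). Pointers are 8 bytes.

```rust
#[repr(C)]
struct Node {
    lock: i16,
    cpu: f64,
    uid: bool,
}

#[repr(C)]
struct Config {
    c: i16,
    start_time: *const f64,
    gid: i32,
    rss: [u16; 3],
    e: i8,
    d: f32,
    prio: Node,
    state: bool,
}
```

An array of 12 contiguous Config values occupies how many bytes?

Node: @0: lock [2B, align 2] → 2; +6 pad (align 8); @8: cpu [8B, align 8] → 16; @16: uid [1B, align 1] → 17; +7 tail pad (align 8); size 24, align 8
@0: c [2B, align 2] → 2
+6 pad (align 8)
@8: start_time [8B, align 8] → 16
@16: gid [4B, align 4] → 20
@20: rss [6B, align 2] → 26
@26: e [1B, align 1] → 27
+1 pad (align 4)
@28: d [4B, align 4] → 32
@32: prio [24B, align 8] → 56
@56: state [1B, align 1] → 57
+7 tail pad (align 8)
size 64, align 8
array of 12: 12 × 64 = 768

768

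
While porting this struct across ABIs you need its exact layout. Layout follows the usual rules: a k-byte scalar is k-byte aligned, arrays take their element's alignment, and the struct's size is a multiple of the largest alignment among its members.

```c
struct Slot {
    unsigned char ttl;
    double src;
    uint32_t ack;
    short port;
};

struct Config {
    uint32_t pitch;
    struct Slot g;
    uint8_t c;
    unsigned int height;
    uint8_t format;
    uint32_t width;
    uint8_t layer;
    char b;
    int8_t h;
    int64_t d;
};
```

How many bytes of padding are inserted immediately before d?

5

Slot: 0..1  ttl  (1B, 1-aligned); 1..8  -- padding (7B); 8..16  src  (8B, 8-aligned); 16..20  ack  (4B, 4-aligned); 20..22  port  (2B, 2-aligned); 22..24  -- tail padding (2B); sizeof = 24, alignof = 8
0..4  pitch  (4B, 4-aligned)
4..8  -- padding (4B)
8..32  g  (24B, 8-aligned)
32..33  c  (1B, 1-aligned)
33..36  -- padding (3B)
36..40  height  (4B, 4-aligned)
40..41  format  (1B, 1-aligned)
41..44  -- padding (3B)
44..48  width  (4B, 4-aligned)
48..49  layer  (1B, 1-aligned)
49..50  b  (1B, 1-aligned)
50..51  h  (1B, 1-aligned)
51..56  -- padding (5B)
56..64  d  (8B, 8-aligned)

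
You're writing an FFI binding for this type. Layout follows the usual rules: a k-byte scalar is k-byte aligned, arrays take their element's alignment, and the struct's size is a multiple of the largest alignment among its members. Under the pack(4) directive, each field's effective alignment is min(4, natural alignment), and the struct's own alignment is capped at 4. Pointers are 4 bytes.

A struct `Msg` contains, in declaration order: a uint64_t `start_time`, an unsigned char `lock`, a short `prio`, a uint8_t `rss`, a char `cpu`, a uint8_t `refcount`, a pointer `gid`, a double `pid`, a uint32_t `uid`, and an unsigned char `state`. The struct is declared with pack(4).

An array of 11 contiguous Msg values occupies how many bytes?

396

0..8  start_time  (8B, 4-aligned)
8..9  lock  (1B, 1-aligned)
9..10  -- padding (1B)
10..12  prio  (2B, 2-aligned)
12..13  rss  (1B, 1-aligned)
13..14  cpu  (1B, 1-aligned)
14..15  refcount  (1B, 1-aligned)
15..16  -- padding (1B)
16..20  gid  (4B, 4-aligned)
20..28  pid  (8B, 4-aligned)
28..32  uid  (4B, 4-aligned)
32..33  state  (1B, 1-aligned)
33..36  -- tail padding (3B)
sizeof = 36, alignof = 4
array of 11: 11 × 36 = 396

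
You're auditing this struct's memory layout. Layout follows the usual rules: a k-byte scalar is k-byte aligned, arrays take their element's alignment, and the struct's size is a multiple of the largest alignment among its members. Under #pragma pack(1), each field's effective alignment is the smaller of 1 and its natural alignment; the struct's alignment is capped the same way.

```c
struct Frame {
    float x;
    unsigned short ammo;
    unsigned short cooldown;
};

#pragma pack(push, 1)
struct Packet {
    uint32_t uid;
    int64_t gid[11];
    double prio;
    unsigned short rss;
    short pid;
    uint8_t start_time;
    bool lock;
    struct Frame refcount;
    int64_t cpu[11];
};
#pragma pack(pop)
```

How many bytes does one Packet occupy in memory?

202 bytes

Frame: 0..4  x  (4B, 4-aligned); 4..6  ammo  (2B, 2-aligned); 6..8  cooldown  (2B, 2-aligned); sizeof = 8, alignof = 4
0..4  uid  (4B, 1-aligned)
4..92  gid  (88B, 1-aligned)
92..100  prio  (8B, 1-aligned)
100..102  rss  (2B, 1-aligned)
102..104  pid  (2B, 1-aligned)
104..105  start_time  (1B, 1-aligned)
105..106  lock  (1B, 1-aligned)
106..114  refcount  (8B, 1-aligned)
114..202  cpu  (88B, 1-aligned)
sizeof = 202, alignof = 1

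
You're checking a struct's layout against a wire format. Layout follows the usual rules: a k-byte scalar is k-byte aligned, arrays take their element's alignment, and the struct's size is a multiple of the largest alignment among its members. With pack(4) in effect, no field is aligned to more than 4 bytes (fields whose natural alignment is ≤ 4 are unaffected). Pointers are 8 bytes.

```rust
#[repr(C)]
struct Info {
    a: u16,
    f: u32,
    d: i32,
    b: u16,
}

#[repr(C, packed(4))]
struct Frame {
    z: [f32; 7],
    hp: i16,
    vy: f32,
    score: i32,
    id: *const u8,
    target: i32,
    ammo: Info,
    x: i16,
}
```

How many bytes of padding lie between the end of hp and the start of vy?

2

Info: a at 0 (size 2, align 2) → ends 2; pad 2 to align 4 for f; f at 4 (size 4, align 4) → ends 8; d at 8 (size 4, align 4) → ends 12; b at 12 (size 2, align 2) → ends 14; tail pad 2 to reach multiple of 4; total 16 bytes, alignment 4
z at 0 (size 28, align 4) → ends 28
hp at 28 (size 2, align 2) → ends 30
pad 2 to align 4 for vy
vy at 32 (size 4, align 4) → ends 36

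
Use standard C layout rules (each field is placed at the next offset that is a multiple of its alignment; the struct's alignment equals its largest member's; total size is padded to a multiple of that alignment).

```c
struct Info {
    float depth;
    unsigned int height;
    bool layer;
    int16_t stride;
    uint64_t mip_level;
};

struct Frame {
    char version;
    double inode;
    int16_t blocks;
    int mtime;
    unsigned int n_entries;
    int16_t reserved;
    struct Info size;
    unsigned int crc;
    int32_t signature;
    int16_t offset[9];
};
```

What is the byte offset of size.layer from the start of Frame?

Info: 0..4  depth  (4B, 4-aligned); 4..8  height  (4B, 4-aligned); 8..9  layer  (1B, 1-aligned); 9..10  -- padding (1B); 10..12  stride  (2B, 2-aligned); 12..16  -- padding (4B); 16..24  mip_level  (8B, 8-aligned); sizeof = 24, alignof = 8
0..1  version  (1B, 1-aligned)
1..8  -- padding (7B)
8..16  inode  (8B, 8-aligned)
16..18  blocks  (2B, 2-aligned)
18..20  -- padding (2B)
20..24  mtime  (4B, 4-aligned)
24..28  n_entries  (4B, 4-aligned)
28..30  reserved  (2B, 2-aligned)
30..32  -- padding (2B)
32..56  size  (24B, 8-aligned)
within Info: layer at 8
32 + 8 = 40

40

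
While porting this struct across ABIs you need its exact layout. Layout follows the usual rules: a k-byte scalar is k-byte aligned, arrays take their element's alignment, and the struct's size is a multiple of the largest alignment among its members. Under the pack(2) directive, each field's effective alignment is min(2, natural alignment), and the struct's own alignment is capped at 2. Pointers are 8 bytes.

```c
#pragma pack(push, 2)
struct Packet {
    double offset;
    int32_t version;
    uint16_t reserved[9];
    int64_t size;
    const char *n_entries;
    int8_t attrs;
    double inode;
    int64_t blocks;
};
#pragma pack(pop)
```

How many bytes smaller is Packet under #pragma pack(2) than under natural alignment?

natural layout:
  offset at 0 (size 8, align 8) → ends 8
  version at 8 (size 4, align 4) → ends 12
  reserved at 12 (size 18, align 2) → ends 30
  pad 2 to align 8 for size
  size at 32 (size 8, align 8) → ends 40
  n_entries at 40 (size 8, align 8) → ends 48
  attrs at 48 (size 1, align 1) → ends 49
  pad 7 to align 8 for inode
  inode at 56 (size 8, align 8) → ends 64
  blocks at 64 (size 8, align 8) → ends 72
  total 72 bytes, alignment 8
packed(2) layout:
  offset at 0 (size 8, align 2) → ends 8
  version at 8 (size 4, align 2) → ends 12
  reserved at 12 (size 18, align 2) → ends 30
  size at 30 (size 8, align 2) → ends 38
  n_entries at 38 (size 8, align 2) → ends 46
  attrs at 46 (size 1, align 1) → ends 47
  pad 1 to align 2 for inode
  inode at 48 (size 8, align 2) → ends 56
  blocks at 56 (size 8, align 2) → ends 64
  total 64 bytes, alignment 2
72 − 64 = 8

8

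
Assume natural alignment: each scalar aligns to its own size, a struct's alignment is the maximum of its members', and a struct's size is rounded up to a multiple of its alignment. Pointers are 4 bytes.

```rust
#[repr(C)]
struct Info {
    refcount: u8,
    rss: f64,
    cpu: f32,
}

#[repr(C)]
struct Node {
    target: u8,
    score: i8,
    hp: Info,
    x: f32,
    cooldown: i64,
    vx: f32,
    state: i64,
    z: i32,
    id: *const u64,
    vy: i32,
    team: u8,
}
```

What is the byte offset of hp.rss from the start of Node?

16

Info: @0: refcount [1B, align 1] → 1; +7 pad (align 8); @8: rss [8B, align 8] → 16; @16: cpu [4B, align 4] → 20; +4 tail pad (align 8); size 24, align 8
@0: target [1B, align 1] → 1
@1: score [1B, align 1] → 2
+6 pad (align 8)
@8: hp [24B, align 8] → 32
within Info: rss at 8
8 + 8 = 16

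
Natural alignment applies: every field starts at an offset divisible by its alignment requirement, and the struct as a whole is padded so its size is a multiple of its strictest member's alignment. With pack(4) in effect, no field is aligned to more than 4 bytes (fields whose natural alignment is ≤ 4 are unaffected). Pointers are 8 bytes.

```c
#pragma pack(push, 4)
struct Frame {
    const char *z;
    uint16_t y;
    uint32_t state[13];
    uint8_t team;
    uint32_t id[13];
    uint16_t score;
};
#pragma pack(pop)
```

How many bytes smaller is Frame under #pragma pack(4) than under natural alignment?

4

natural layout:
  z at 0 (size 8, align 8) → ends 8
  y at 8 (size 2, align 2) → ends 10
  pad 2 to align 4 for state
  state at 12 (size 52, align 4) → ends 64
  team at 64 (size 1, align 1) → ends 65
  pad 3 to align 4 for id
  id at 68 (size 52, align 4) → ends 120
  score at 120 (size 2, align 2) → ends 122
  tail pad 6 to reach multiple of 8
  total 128 bytes, alignment 8
packed(4) layout:
  z at 0 (size 8, align 4) → ends 8
  y at 8 (size 2, align 2) → ends 10
  pad 2 to align 4 for state
  state at 12 (size 52, align 4) → ends 64
  team at 64 (size 1, align 1) → ends 65
  pad 3 to align 4 for id
  id at 68 (size 52, align 4) → ends 120
  score at 120 (size 2, align 2) → ends 122
  tail pad 2 to reach multiple of 4
  total 124 bytes, alignment 4
128 − 124 = 4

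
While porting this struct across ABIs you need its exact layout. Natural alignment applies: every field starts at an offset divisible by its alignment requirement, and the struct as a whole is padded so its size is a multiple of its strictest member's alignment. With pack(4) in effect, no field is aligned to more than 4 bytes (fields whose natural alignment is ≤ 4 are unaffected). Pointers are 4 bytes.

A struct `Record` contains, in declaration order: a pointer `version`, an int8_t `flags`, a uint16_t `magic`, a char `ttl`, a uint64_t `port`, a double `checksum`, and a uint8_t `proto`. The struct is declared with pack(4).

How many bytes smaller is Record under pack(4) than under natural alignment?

natural layout:
  version at 0 (size 4, align 4) → ends 4
  flags at 4 (size 1, align 1) → ends 5
  pad 1 to align 2 for magic
  magic at 6 (size 2, align 2) → ends 8
  ttl at 8 (size 1, align 1) → ends 9
  pad 7 to align 8 for port
  port at 16 (size 8, align 8) → ends 24
  checksum at 24 (size 8, align 8) → ends 32
  proto at 32 (size 1, align 1) → ends 33
  tail pad 7 to reach multiple of 8
  total 40 bytes, alignment 8
packed(4) layout:
  version at 0 (size 4, align 4) → ends 4
  flags at 4 (size 1, align 1) → ends 5
  pad 1 to align 2 for magic
  magic at 6 (size 2, align 2) → ends 8
  ttl at 8 (size 1, align 1) → ends 9
  pad 3 to align 4 for port
  port at 12 (size 8, align 4) → ends 20
  checksum at 20 (size 8, align 4) → ends 28
  proto at 28 (size 1, align 1) → ends 29
  tail pad 3 to reach multiple of 4
  total 32 bytes, alignment 4
40 − 32 = 8

8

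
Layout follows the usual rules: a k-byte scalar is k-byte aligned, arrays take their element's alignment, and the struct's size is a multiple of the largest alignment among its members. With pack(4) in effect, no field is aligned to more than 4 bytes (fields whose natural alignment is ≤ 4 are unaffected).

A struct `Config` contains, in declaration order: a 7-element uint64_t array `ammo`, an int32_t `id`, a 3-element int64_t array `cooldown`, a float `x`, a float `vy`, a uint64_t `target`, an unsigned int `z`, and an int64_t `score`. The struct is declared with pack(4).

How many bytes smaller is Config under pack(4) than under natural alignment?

8

natural layout:
  0..56  ammo  (56B, 8-aligned)
  56..60  id  (4B, 4-aligned)
  60..64  -- padding (4B)
  64..88  cooldown  (24B, 8-aligned)
  88..92  x  (4B, 4-aligned)
  92..96  vy  (4B, 4-aligned)
  96..104  target  (8B, 8-aligned)
  104..108  z  (4B, 4-aligned)
  108..112  -- padding (4B)
  112..120  score  (8B, 8-aligned)
  sizeof = 120, alignof = 8
packed(4) layout:
  0..56  ammo  (56B, 4-aligned)
  56..60  id  (4B, 4-aligned)
  60..84  cooldown  (24B, 4-aligned)
  84..88  x  (4B, 4-aligned)
  88..92  vy  (4B, 4-aligned)
  92..100  target  (8B, 4-aligned)
  100..104  z  (4B, 4-aligned)
  104..112  score  (8B, 4-aligned)
  sizeof = 112, alignof = 4
120 − 112 = 8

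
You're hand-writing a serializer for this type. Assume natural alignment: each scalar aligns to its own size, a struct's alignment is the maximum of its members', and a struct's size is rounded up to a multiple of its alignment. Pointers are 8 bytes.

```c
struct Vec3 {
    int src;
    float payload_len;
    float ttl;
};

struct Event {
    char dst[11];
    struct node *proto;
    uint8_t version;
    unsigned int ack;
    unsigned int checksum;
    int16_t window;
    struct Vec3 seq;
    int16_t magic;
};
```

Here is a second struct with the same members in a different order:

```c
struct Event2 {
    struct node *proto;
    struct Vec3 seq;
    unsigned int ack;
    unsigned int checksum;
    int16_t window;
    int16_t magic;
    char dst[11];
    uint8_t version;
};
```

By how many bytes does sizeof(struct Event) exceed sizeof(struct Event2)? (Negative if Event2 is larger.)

8

Vec3: 0..4  src  (4B, 4-aligned); 4..8  payload_len  (4B, 4-aligned); 8..12  ttl  (4B, 4-aligned); sizeof = 12, alignof = 4
0..11  dst  (11B, 1-aligned)
11..16  -- padding (5B)
16..24  proto  (8B, 8-aligned)
24..25  version  (1B, 1-aligned)
25..28  -- padding (3B)
28..32  ack  (4B, 4-aligned)
32..36  checksum  (4B, 4-aligned)
36..38  window  (2B, 2-aligned)
38..40  -- padding (2B)
40..52  seq  (12B, 4-aligned)
52..54  magic  (2B, 2-aligned)
54..56  -- tail padding (2B)
sizeof = 56, alignof = 8
— Event2 —
0..8  proto  (8B, 8-aligned)
8..20  seq  (12B, 4-aligned)
20..24  ack  (4B, 4-aligned)
24..28  checksum  (4B, 4-aligned)
28..30  window  (2B, 2-aligned)
30..32  magic  (2B, 2-aligned)
32..43  dst  (11B, 1-aligned)
43..44  version  (1B, 1-aligned)
44..48  -- tail padding (4B)
sizeof = 48, alignof = 8
56 − 48 = 8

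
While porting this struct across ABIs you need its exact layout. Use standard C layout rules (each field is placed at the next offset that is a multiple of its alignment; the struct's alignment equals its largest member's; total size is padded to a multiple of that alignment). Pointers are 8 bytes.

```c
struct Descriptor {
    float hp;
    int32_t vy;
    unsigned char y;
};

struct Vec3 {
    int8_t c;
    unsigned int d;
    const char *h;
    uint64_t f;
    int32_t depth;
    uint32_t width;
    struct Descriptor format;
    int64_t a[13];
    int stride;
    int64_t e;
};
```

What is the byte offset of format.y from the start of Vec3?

40

Descriptor: hp at 0 (size 4, align 4) → ends 4; vy at 4 (size 4, align 4) → ends 8; y at 8 (size 1, align 1) → ends 9; tail pad 3 to reach multiple of 4; total 12 bytes, alignment 4
c at 0 (size 1, align 1) → ends 1
pad 3 to align 4 for d
d at 4 (size 4, align 4) → ends 8
h at 8 (size 8, align 8) → ends 16
f at 16 (size 8, align 8) → ends 24
depth at 24 (size 4, align 4) → ends 28
width at 28 (size 4, align 4) → ends 32
format at 32 (size 12, align 4) → ends 44
within Descriptor: y at 8
32 + 8 = 40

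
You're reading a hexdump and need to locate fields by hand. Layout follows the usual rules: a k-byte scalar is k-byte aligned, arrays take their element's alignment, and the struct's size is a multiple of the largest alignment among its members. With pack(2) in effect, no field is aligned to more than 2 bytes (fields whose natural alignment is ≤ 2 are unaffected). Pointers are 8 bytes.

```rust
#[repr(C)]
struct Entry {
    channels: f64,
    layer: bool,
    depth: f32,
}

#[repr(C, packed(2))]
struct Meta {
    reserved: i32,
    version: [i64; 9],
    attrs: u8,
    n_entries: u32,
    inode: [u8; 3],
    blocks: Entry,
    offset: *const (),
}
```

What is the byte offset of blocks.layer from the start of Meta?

Entry: channels at 0 (size 8, align 8) → ends 8; layer at 8 (size 1, align 1) → ends 9; pad 3 to align 4 for depth; depth at 12 (size 4, align 4) → ends 16; total 16 bytes, alignment 8
reserved at 0 (size 4, align 2) → ends 4
version at 4 (size 72, align 2) → ends 76
attrs at 76 (size 1, align 1) → ends 77
pad 1 to align 2 for n_entries
n_entries at 78 (size 4, align 2) → ends 82
inode at 82 (size 3, align 1) → ends 85
pad 1 to align 2 for blocks
blocks at 86 (size 16, align 2) → ends 102
within Entry: layer at 8
86 + 8 = 94

94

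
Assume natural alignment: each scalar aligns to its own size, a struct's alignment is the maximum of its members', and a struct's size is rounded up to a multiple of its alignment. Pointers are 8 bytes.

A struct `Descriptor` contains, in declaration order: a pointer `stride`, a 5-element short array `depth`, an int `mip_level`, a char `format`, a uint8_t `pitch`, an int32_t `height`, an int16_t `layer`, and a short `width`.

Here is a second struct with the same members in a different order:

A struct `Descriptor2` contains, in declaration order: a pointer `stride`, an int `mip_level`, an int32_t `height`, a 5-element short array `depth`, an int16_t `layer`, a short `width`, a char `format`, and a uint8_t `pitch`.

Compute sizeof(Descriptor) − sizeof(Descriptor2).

@0: stride [8B, align 8] → 8
@8: depth [10B, align 2] → 18
+2 pad (align 4)
@20: mip_level [4B, align 4] → 24
@24: format [1B, align 1] → 25
@25: pitch [1B, align 1] → 26
+2 pad (align 4)
@28: height [4B, align 4] → 32
@32: layer [2B, align 2] → 34
@34: width [2B, align 2] → 36
+4 tail pad (align 8)
size 40, align 8
— Descriptor2 —
@0: stride [8B, align 8] → 8
@8: mip_level [4B, align 4] → 12
@12: height [4B, align 4] → 16
@16: depth [10B, align 2] → 26
@26: layer [2B, align 2] → 28
@28: width [2B, align 2] → 30
@30: format [1B, align 1] → 31
@31: pitch [1B, align 1] → 32
size 32, align 8
40 − 32 = 8

8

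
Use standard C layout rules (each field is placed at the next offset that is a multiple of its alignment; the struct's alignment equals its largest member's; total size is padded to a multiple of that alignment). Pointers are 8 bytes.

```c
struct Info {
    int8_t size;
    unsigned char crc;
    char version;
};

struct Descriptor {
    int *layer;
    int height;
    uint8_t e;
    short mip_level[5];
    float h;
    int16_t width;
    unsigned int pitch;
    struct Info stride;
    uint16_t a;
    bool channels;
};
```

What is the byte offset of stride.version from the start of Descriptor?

38

Info: 0..1  size  (1B, 1-aligned); 1..2  crc  (1B, 1-aligned); 2..3  version  (1B, 1-aligned); sizeof = 3, alignof = 1
0..8  layer  (8B, 8-aligned)
8..12  height  (4B, 4-aligned)
12..13  e  (1B, 1-aligned)
13..14  -- padding (1B)
14..24  mip_level  (10B, 2-aligned)
24..28  h  (4B, 4-aligned)
28..30  width  (2B, 2-aligned)
30..32  -- padding (2B)
32..36  pitch  (4B, 4-aligned)
36..39  stride  (3B, 1-aligned)
within Info: version at 2
36 + 2 = 38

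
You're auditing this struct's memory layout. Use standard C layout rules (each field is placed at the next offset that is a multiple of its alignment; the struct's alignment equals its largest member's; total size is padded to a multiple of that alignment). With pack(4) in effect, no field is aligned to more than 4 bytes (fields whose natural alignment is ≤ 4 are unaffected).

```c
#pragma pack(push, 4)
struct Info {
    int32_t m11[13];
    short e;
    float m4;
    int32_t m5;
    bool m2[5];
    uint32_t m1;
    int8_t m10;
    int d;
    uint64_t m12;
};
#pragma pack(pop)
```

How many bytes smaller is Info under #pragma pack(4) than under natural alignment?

4

natural layout:
  m11 at 0 (size 52, align 4) → ends 52
  e at 52 (size 2, align 2) → ends 54
  pad 2 to align 4 for m4
  m4 at 56 (size 4, align 4) → ends 60
  m5 at 60 (size 4, align 4) → ends 64
  m2 at 64 (size 5, align 1) → ends 69
  pad 3 to align 4 for m1
  m1 at 72 (size 4, align 4) → ends 76
  m10 at 76 (size 1, align 1) → ends 77
  pad 3 to align 4 for d
  d at 80 (size 4, align 4) → ends 84
  pad 4 to align 8 for m12
  m12 at 88 (size 8, align 8) → ends 96
  total 96 bytes, alignment 8
packed(4) layout:
  m11 at 0 (size 52, align 4) → ends 52
  e at 52 (size 2, align 2) → ends 54
  pad 2 to align 4 for m4
  m4 at 56 (size 4, align 4) → ends 60
  m5 at 60 (size 4, align 4) → ends 64
  m2 at 64 (size 5, align 1) → ends 69
  pad 3 to align 4 for m1
  m1 at 72 (size 4, align 4) → ends 76
  m10 at 76 (size 1, align 1) → ends 77
  pad 3 to align 4 for d
  d at 80 (size 4, align 4) → ends 84
  m12 at 84 (size 8, align 4) → ends 92
  total 92 bytes, alignment 4
96 − 92 = 4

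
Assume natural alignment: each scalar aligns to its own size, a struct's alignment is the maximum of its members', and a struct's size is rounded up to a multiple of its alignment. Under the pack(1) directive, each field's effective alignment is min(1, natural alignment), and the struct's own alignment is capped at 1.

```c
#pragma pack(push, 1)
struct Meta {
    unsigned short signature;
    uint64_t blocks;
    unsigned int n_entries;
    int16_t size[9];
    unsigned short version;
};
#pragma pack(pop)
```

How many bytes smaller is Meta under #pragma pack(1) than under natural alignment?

natural layout:
  0..2  signature  (2B, 2-aligned)
  2..8  -- padding (6B)
  8..16  blocks  (8B, 8-aligned)
  16..20  n_entries  (4B, 4-aligned)
  20..38  size  (18B, 2-aligned)
  38..40  version  (2B, 2-aligned)
  sizeof = 40, alignof = 8
packed(1) layout:
  0..2  signature  (2B, 1-aligned)
  2..10  blocks  (8B, 1-aligned)
  10..14  n_entries  (4B, 1-aligned)
  14..32  size  (18B, 1-aligned)
  32..34  version  (2B, 1-aligned)
  sizeof = 34, alignof = 1
40 − 34 = 6

6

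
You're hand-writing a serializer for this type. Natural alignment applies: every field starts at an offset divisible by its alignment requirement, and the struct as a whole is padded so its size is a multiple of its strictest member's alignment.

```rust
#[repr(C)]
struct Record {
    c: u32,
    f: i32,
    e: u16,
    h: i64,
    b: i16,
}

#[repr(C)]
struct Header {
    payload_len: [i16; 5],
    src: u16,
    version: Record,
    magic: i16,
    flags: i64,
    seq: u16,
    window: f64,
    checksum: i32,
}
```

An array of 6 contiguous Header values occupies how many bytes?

Record: 0..4  c  (4B, 4-aligned); 4..8  f  (4B, 4-aligned); 8..10  e  (2B, 2-aligned); 10..16  -- padding (6B); 16..24  h  (8B, 8-aligned); 24..26  b  (2B, 2-aligned); 26..32  -- tail padding (6B); sizeof = 32, alignof = 8
0..10  payload_len  (10B, 2-aligned)
10..12  src  (2B, 2-aligned)
12..16  -- padding (4B)
16..48  version  (32B, 8-aligned)
48..50  magic  (2B, 2-aligned)
50..56  -- padding (6B)
56..64  flags  (8B, 8-aligned)
64..66  seq  (2B, 2-aligned)
66..72  -- padding (6B)
72..80  window  (8B, 8-aligned)
80..84  checksum  (4B, 4-aligned)
84..88  -- tail padding (4B)
sizeof = 88, alignof = 8
array of 6: 6 × 88 = 528

528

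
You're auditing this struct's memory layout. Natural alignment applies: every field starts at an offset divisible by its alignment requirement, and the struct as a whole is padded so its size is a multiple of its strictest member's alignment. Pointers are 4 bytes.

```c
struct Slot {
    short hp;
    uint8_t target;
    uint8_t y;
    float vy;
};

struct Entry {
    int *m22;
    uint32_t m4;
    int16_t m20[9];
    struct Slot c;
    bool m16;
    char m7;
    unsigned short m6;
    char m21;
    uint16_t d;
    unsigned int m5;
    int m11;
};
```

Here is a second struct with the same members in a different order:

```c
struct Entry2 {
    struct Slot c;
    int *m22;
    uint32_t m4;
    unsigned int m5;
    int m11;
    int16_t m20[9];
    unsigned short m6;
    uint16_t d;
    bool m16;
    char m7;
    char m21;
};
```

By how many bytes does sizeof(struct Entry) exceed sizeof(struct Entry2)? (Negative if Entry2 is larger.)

0

Slot: @0: hp [2B, align 2] → 2; @2: target [1B, align 1] → 3; @3: y [1B, align 1] → 4; @4: vy [4B, align 4] → 8; size 8, align 4
@0: m22 [4B, align 4] → 4
@4: m4 [4B, align 4] → 8
@8: m20 [18B, align 2] → 26
+2 pad (align 4)
@28: c [8B, align 4] → 36
@36: m16 [1B, align 1] → 37
@37: m7 [1B, align 1] → 38
@38: m6 [2B, align 2] → 40
@40: m21 [1B, align 1] → 41
+1 pad (align 2)
@42: d [2B, align 2] → 44
@44: m5 [4B, align 4] → 48
@48: m11 [4B, align 4] → 52
size 52, align 4
— Entry2 —
@0: c [8B, align 4] → 8
@8: m22 [4B, align 4] → 12
@12: m4 [4B, align 4] → 16
@16: m5 [4B, align 4] → 20
@20: m11 [4B, align 4] → 24
@24: m20 [18B, align 2] → 42
@42: m6 [2B, align 2] → 44
@44: d [2B, align 2] → 46
@46: m16 [1B, align 1] → 47
@47: m7 [1B, align 1] → 48
@48: m21 [1B, align 1] → 49
+3 tail pad (align 4)
size 52, align 4
52 − 52 = 0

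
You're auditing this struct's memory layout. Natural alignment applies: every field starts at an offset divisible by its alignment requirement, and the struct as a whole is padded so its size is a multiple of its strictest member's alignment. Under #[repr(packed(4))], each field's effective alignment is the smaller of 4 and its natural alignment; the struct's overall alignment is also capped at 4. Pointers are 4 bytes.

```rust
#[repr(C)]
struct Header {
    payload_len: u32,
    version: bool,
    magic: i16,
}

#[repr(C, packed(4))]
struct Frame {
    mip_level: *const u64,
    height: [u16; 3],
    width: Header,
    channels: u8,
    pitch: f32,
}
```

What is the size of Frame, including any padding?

28 bytes

Header: 0..4  payload_len  (4B, 4-aligned); 4..5  version  (1B, 1-aligned); 5..6  -- padding (1B); 6..8  magic  (2B, 2-aligned); sizeof = 8, alignof = 4
0..4  mip_level  (4B, 4-aligned)
4..10  height  (6B, 2-aligned)
10..12  -- padding (2B)
12..20  width  (8B, 4-aligned)
20..21  channels  (1B, 1-aligned)
21..24  -- padding (3B)
24..28  pitch  (4B, 4-aligned)
sizeof = 28, alignof = 4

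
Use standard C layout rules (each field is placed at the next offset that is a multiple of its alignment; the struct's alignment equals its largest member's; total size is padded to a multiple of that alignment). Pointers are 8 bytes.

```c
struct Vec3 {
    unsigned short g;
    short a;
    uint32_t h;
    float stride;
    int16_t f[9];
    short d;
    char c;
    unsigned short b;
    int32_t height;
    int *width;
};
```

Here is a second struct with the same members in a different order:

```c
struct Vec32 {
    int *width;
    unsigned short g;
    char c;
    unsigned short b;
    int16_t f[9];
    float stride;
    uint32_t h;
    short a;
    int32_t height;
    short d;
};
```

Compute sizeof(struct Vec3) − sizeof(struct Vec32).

@0: g [2B, align 2] → 2
@2: a [2B, align 2] → 4
@4: h [4B, align 4] → 8
@8: stride [4B, align 4] → 12
@12: f [18B, align 2] → 30
@30: d [2B, align 2] → 32
@32: c [1B, align 1] → 33
+1 pad (align 2)
@34: b [2B, align 2] → 36
@36: height [4B, align 4] → 40
@40: width [8B, align 8] → 48
size 48, align 8
— Vec32 —
@0: width [8B, align 8] → 8
@8: g [2B, align 2] → 10
@10: c [1B, align 1] → 11
+1 pad (align 2)
@12: b [2B, align 2] → 14
@14: f [18B, align 2] → 32
@32: stride [4B, align 4] → 36
@36: h [4B, align 4] → 40
@40: a [2B, align 2] → 42
+2 pad (align 4)
@44: height [4B, align 4] → 48
@48: d [2B, align 2] → 50
+6 tail pad (align 8)
size 56, align 8
48 − 56 = -8

-8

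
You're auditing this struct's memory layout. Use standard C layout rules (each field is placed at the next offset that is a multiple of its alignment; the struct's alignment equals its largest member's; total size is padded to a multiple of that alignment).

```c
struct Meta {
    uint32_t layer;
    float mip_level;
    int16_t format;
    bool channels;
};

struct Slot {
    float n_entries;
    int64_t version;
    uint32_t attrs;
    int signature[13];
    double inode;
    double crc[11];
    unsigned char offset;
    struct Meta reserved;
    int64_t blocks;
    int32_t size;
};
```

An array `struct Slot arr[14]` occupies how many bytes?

Meta: @0: layer [4B, align 4] → 4; @4: mip_level [4B, align 4] → 8; @8: format [2B, align 2] → 10; @10: channels [1B, align 1] → 11; +1 tail pad (align 4); size 12, align 4
@0: n_entries [4B, align 4] → 4
+4 pad (align 8)
@8: version [8B, align 8] → 16
@16: attrs [4B, align 4] → 20
@20: signature [52B, align 4] → 72
@72: inode [8B, align 8] → 80
@80: crc [88B, align 8] → 168
@168: offset [1B, align 1] → 169
+3 pad (align 4)
@172: reserved [12B, align 4] → 184
@184: blocks [8B, align 8] → 192
@192: size [4B, align 4] → 196
+4 tail pad (align 8)
size 200, align 8
array of 14: 14 × 200 = 2800

2800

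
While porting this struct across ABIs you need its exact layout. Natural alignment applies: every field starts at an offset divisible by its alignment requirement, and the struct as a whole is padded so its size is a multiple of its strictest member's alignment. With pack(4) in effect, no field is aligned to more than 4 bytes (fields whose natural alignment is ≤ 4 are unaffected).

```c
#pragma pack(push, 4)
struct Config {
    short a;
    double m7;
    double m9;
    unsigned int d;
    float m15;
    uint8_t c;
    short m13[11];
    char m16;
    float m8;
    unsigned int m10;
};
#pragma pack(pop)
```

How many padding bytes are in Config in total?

6

0..2  a  (2B, 2-aligned)
2..4  -- padding (2B)
4..12  m7  (8B, 4-aligned)
12..20  m9  (8B, 4-aligned)
20..24  d  (4B, 4-aligned)
24..28  m15  (4B, 4-aligned)
28..29  c  (1B, 1-aligned)
29..30  -- padding (1B)
30..52  m13  (22B, 2-aligned)
52..53  m16  (1B, 1-aligned)
53..56  -- padding (3B)
56..60  m8  (4B, 4-aligned)
60..64  m10  (4B, 4-aligned)
sizeof = 64, alignof = 4
data bytes 58, size 64 → padding 6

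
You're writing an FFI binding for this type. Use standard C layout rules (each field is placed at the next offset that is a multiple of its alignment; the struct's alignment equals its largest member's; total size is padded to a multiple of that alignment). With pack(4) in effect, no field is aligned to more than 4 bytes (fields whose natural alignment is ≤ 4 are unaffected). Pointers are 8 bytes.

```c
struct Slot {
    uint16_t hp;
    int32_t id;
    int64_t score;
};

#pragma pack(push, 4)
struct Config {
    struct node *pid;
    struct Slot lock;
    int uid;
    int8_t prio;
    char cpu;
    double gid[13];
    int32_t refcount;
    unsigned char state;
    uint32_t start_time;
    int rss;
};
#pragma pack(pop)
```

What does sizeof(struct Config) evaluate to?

152

Slot: hp at 0 (size 2, align 2) → ends 2; pad 2 to align 4 for id; id at 4 (size 4, align 4) → ends 8; score at 8 (size 8, align 8) → ends 16; total 16 bytes, alignment 8
pid at 0 (size 8, align 4) → ends 8
lock at 8 (size 16, align 4) → ends 24
uid at 24 (size 4, align 4) → ends 28
prio at 28 (size 1, align 1) → ends 29
cpu at 29 (size 1, align 1) → ends 30
pad 2 to align 4 for gid
gid at 32 (size 104, align 4) → ends 136
refcount at 136 (size 4, align 4) → ends 140
state at 140 (size 1, align 1) → ends 141
pad 3 to align 4 for start_time
start_time at 144 (size 4, align 4) → ends 148
rss at 148 (size 4, align 4) → ends 152
total 152 bytes, alignment 4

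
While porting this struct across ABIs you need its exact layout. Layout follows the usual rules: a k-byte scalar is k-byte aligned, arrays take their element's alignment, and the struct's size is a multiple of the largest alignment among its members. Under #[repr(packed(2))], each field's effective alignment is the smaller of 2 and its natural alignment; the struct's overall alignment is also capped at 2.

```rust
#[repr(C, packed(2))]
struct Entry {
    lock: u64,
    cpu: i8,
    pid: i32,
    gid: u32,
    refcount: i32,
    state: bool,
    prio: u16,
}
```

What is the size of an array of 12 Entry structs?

312

@0: lock [8B, align 2] → 8
@8: cpu [1B, align 1] → 9
+1 pad (align 2)
@10: pid [4B, align 2] → 14
@14: gid [4B, align 2] → 18
@18: refcount [4B, align 2] → 22
@22: state [1B, align 1] → 23
+1 pad (align 2)
@24: prio [2B, align 2] → 26
size 26, align 2
array of 12: 12 × 26 = 312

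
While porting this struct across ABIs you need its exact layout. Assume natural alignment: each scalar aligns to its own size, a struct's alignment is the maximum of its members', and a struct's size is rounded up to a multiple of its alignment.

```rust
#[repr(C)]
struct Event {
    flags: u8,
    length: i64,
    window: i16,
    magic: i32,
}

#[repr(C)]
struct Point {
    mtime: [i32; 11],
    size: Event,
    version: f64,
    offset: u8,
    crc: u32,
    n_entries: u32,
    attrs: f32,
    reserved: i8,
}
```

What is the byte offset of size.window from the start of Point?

Event: @0: flags [1B, align 1] → 1; +7 pad (align 8); @8: length [8B, align 8] → 16; @16: window [2B, align 2] → 18; +2 pad (align 4); @20: magic [4B, align 4] → 24; size 24, align 8
@0: mtime [44B, align 4] → 44
+4 pad (align 8)
@48: size [24B, align 8] → 72
within Event: window at 16
48 + 16 = 64

64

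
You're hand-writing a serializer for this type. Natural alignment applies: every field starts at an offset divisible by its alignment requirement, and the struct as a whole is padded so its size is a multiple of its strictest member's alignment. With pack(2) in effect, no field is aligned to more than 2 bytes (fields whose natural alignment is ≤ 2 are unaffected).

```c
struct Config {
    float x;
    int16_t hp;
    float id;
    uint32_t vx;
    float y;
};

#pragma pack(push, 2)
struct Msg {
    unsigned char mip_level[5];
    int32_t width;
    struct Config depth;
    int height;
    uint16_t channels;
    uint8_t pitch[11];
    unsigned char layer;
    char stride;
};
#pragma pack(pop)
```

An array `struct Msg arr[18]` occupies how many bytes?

Config: x at 0 (size 4, align 4) → ends 4; hp at 4 (size 2, align 2) → ends 6; pad 2 to align 4 for id; id at 8 (size 4, align 4) → ends 12; vx at 12 (size 4, align 4) → ends 16; y at 16 (size 4, align 4) → ends 20; total 20 bytes, alignment 4
mip_level at 0 (size 5, align 1) → ends 5
pad 1 to align 2 for width
width at 6 (size 4, align 2) → ends 10
depth at 10 (size 20, align 2) → ends 30
height at 30 (size 4, align 2) → ends 34
channels at 34 (size 2, align 2) → ends 36
pitch at 36 (size 11, align 1) → ends 47
layer at 47 (size 1, align 1) → ends 48
stride at 48 (size 1, align 1) → ends 49
tail pad 1 to reach multiple of 2
total 50 bytes, alignment 2
array of 18: 18 × 50 = 900

900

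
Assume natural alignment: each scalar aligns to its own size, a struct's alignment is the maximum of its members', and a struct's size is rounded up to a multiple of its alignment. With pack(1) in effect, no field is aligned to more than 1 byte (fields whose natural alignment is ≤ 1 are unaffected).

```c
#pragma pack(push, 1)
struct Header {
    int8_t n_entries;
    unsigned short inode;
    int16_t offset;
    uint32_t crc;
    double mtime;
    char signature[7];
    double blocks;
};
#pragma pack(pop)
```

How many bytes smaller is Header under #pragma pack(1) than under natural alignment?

8

natural layout:
  @0: n_entries [1B, align 1] → 1
  +1 pad (align 2)
  @2: inode [2B, align 2] → 4
  @4: offset [2B, align 2] → 6
  +2 pad (align 4)
  @8: crc [4B, align 4] → 12
  +4 pad (align 8)
  @16: mtime [8B, align 8] → 24
  @24: signature [7B, align 1] → 31
  +1 pad (align 8)
  @32: blocks [8B, align 8] → 40
  size 40, align 8
packed(1) layout:
  @0: n_entries [1B, align 1] → 1
  @1: inode [2B, align 1] → 3
  @3: offset [2B, align 1] → 5
  @5: crc [4B, align 1] → 9
  @9: mtime [8B, align 1] → 17
  @17: signature [7B, align 1] → 24
  @24: blocks [8B, align 1] → 32
  size 32, align 1
40 − 32 = 8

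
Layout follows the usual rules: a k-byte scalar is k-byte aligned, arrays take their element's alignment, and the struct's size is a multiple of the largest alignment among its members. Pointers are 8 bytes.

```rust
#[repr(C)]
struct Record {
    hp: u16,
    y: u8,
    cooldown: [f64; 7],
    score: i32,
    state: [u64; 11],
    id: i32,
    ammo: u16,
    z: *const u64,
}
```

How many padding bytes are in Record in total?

11

hp at 0 (size 2, align 2) → ends 2
y at 2 (size 1, align 1) → ends 3
pad 5 to align 8 for cooldown
cooldown at 8 (size 56, align 8) → ends 64
score at 64 (size 4, align 4) → ends 68
pad 4 to align 8 for state
state at 72 (size 88, align 8) → ends 160
id at 160 (size 4, align 4) → ends 164
ammo at 164 (size 2, align 2) → ends 166
pad 2 to align 8 for z
z at 168 (size 8, align 8) → ends 176
total 176 bytes, alignment 8
data bytes 165, size 176 → padding 11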